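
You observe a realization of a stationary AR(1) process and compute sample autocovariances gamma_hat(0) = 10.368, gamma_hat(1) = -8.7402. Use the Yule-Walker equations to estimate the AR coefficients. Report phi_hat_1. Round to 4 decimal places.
\hat\phi_{1} = -0.8430

The Yule-Walker equations for an AR(p) process read, in matrix form,
  Gamma_p phi = r_p,   with   (Gamma_p)_{ij} = gamma(|i - j|),
                       (r_p)_i = gamma(i),   i,j = 1..p.
Substitute the sample gammas (Toeplitz matrix and right-hand side of size 1):
  Gamma_p = [[10.368]]
  r_p     = [-8.7402]
With p = 1 this is the single equation gamma(0) phi_1 = gamma(1):
  phi_hat_1 = gamma(1) / gamma(0) = -8.7402 / 10.368 = -0.8430.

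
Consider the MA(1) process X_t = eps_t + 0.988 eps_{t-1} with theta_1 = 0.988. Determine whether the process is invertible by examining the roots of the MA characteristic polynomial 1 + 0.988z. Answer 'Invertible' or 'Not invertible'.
\text{Invertible}

The MA(q) characteristic polynomial is P(z) = 1 + 0.988z.
Invertibility requires all roots to lie outside the unit circle, i.e. |z| > 1 for every root.
This is linear in z: 1 + (0.988) z = 0  =>  z = -1/(0.988) = -1.012146,  |z| = 1.012146.
Moduli of all roots: 1.0121.
All moduli strictly greater than 1? Yes.
Verdict: Invertible.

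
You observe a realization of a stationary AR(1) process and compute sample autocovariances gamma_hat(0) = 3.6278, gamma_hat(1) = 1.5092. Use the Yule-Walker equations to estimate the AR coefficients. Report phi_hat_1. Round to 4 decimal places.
\hat\phi_{1} = 0.4160

The Yule-Walker equations for an AR(p) process read, in matrix form,
  Gamma_p phi = r_p,   with   (Gamma_p)_{ij} = gamma(|i - j|),
                       (r_p)_i = gamma(i),   i,j = 1..p.
Substitute the sample gammas (Toeplitz matrix and right-hand side of size 1):
  Gamma_p = [[3.6278]]
  r_p     = [1.5092]
With p = 1 this is the single equation gamma(0) phi_1 = gamma(1):
  phi_hat_1 = gamma(1) / gamma(0) = 1.5092 / 3.6278 = 0.4160.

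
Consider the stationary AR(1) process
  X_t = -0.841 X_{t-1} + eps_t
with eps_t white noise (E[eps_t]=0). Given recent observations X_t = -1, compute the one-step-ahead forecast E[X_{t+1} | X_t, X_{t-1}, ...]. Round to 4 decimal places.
E[X_{t+1} \mid \mathcal F_t] = 0.8410

For an AR(p) model X_t = c + sum_i phi_i X_{t-i} + eps_t, the
one-step-ahead conditional mean is
  E[X_{t+1} | X_t, ...] = c + sum_i phi_i X_{t+1-i}.
Substitute known values:
  E[X_{t+1} | ...] = (-0.841) * (-1)
                   = 0.8410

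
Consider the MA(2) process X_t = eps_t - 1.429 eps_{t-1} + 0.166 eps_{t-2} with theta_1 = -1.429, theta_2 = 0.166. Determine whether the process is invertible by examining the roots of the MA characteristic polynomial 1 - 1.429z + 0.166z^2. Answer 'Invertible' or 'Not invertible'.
\text{Not invertible}

The MA(q) characteristic polynomial is P(z) = 1 - 1.429z + 0.166z^2.
Invertibility requires all roots to lie outside the unit circle, i.e. |z| > 1 for every root.
Set 1 + (-1.429) z + (0.166) z^2 = 0, i.e. a z^2 + b z + c = 0 with a = 0.166, b = -1.429, c = 1.
Discriminant D = b^2 - 4ac = (-1.429)^2 - 4*(0.166)*1 = 2.042041 - (0.664) = 1.378041.
D >= 0, so the roots are real: z = (-b +/- sqrt(D)) / (2a) = (1.429 +/- 1.1739) / (0.332).
  z_1 = (1.429 + 1.1739) / (0.332) = 7.8401,   |z_1| = 7.8401.
  z_2 = (1.429 - 1.1739) / (0.332) = 0.7684,   |z_2| = 0.7684.
Moduli of all roots: 7.8401, 0.7684.
All moduli strictly greater than 1? No.
Verdict: Not invertible.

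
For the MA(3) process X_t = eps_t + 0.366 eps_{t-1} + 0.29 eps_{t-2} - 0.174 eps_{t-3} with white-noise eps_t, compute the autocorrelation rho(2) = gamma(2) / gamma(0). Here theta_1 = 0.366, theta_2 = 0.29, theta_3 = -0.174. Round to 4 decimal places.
\rho(2) = 0.1813

For an MA(q) process with theta_0 = 1, the autocovariance is
  gamma(k) = sigma^2 * sum_{i=0..q-k} theta_i * theta_{i+k},
and rho(k) = gamma(k) / gamma(0). Sigma^2 cancels.
  numerator   = (1)*(0.29) + (0.366)*(-0.174) = 0.226316.
  denominator = (1)^2 + (0.366)^2 + (0.29)^2 + (-0.174)^2 = 1.248332.
  rho(2) = 0.226316 / 1.248332 = 0.1813.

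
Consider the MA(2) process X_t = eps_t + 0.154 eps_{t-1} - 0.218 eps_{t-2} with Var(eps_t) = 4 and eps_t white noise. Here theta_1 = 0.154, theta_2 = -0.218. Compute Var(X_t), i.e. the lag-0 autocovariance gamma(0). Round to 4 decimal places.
\gamma(0) = 4.2850

For an MA(q) process X_t = eps_t + sum_i theta_i eps_{t-i} with
Var(eps_t) = sigma^2, the variance is
  gamma(0) = sigma^2 * (1 + sum_i theta_i^2).
  sum_i theta_i^2 = (0.154)^2 + (-0.218)^2 = 0.023716 + 0.047524 = 0.07124.
  gamma(0) = 4 * (1 + 0.07124) = 4 * 1.07124 = 4.28496, which rounds to 4.2850.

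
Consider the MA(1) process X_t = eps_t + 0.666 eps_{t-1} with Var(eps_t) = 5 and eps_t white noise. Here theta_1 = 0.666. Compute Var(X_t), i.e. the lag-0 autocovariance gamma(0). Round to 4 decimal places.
\gamma(0) = 7.2178

For an MA(q) process X_t = eps_t + sum_i theta_i eps_{t-i} with
Var(eps_t) = sigma^2, the variance is
  gamma(0) = sigma^2 * (1 + sum_i theta_i^2).
  sum_i theta_i^2 = (0.666)^2 = 0.443556.
  gamma(0) = 5 * (1 + 0.443556) = 5 * 1.443556 = 7.21778, which rounds to 7.2178.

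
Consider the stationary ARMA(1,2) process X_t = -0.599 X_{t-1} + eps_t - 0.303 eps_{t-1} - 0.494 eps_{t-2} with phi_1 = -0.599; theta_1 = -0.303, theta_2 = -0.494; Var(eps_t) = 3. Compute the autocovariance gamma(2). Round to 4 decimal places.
\gamma(2) = 0.2175

Multiply the model equation by X_{t-k} and take expectations. With theta_0 = psi_0 = 1 and psi_j the MA(infinity) weights, this gives
  gamma(k) - sum_i phi_i gamma(k-i) = c_k,
  c_k = sigma^2 * sum_{j=k..q} theta_j psi_{j-k}   (c_k = 0 for k > q),
using gamma(-m) = gamma(m).
psi-weights needed (psi_j = theta_j + sum_i phi_i psi_{j-i}):
  psi_1 = theta_1 + phi_1 = -0.303 + (-0.599) = -0.902
  psi_2 = theta_2 + phi_1 psi_1 = -0.494 + (-0.599)(-0.902) = 0.046298
Right-hand sides:
  c_0 = sigma^2 (1 + theta_1 psi_1 + theta_2 psi_2) = 3 * (1 + (-0.303)(-0.902) + (-0.494)(0.046298)) = 3 * 1.250435 = 3.751304
  c_1 = sigma^2 (theta_1 + theta_2 psi_1) = 3 * (-0.303 + (-0.494)(-0.902)) = 0.427764
  c_2 = sigma^2 theta_2 = 3 * (-0.494) = -1.482
Equations for k = 0 and k = 1 (AR order 1):
  gamma(0) = phi_1 gamma(1) + c_0
  gamma(1) = phi_1 gamma(0) + c_1
Substituting the second into the first: gamma(0) (1 - phi_1^2) = c_0 + phi_1 c_1, so
  gamma(0) = (c_0 + phi_1 c_1) / (1 - phi_1^2) = (3.751304 + (-0.599)(0.427764)) / (1 - (-0.599)^2) = 3.495074 / 0.641199 = 5.450841.
  gamma(1) = phi_1 gamma(0) + c_1 = (-0.599)(5.450841) + (0.427764) = -2.83729.
For k = 2: gamma(2) = phi_1 gamma(1) + c_2
  = (-0.599)(-2.83729) + (-1.482) = 0.217537.
Therefore gamma(2) = 0.2175 (to 4 decimal places).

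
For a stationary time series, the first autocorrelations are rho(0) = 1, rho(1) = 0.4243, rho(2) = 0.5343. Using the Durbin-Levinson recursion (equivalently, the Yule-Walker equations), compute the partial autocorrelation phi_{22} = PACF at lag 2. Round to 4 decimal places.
\phi_{22} = 0.4321

The PACF at lag k is phi_{kk}, the last component of the solution
to the Yule-Walker system G_k phi = r_k where
  (G_k)_{ij} = rho(|i - j|), (r_k)_i = rho(i), i,j = 1..k.
Equivalently, Durbin-Levinson gives phi_{kk} iteratively:
  phi_{11} = rho(1)
  phi_{kk} = [rho(k) - sum_{j=1..k-1} phi_{k-1,j} rho(k-j)]
            / [1 - sum_{j=1..k-1} phi_{k-1,j} rho(j)],
  phi_{k,j} = phi_{k-1,j} - phi_{kk} phi_{k-1,k-j},  j = 1..k-1.
Step k = 1:
  phi_11 = rho(1) = 0.4243.
Step k = 2:
  phi_22 = [rho(2) - phi_11 rho(1)] / [1 - phi_11 rho(1)] = [0.5343 - (0.4243)(0.4243)] / [1 - (0.4243)(0.4243)]
         = 0.35426951 / 0.81996951 = 0.4321.
Therefore phi_{22} = 0.4321.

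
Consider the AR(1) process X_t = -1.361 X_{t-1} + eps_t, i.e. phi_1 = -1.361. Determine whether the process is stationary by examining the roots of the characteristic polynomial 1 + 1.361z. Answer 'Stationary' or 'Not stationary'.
\text{Not stationary}

The AR(p) characteristic polynomial is P(z) = 1 + 1.361z.
Stationarity requires all roots to lie outside the unit circle, i.e. |z| > 1 for every root.
This is linear in z: 1 + (1.361) z = 0  =>  z = -1/(1.361) = -0.734754,  |z| = 0.734754.
Moduli of all roots: 0.7348.
All moduli strictly greater than 1? No.
Verdict: Not stationary.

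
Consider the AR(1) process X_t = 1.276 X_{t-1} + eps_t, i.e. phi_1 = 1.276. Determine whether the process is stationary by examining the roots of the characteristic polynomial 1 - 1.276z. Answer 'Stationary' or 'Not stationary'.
\text{Not stationary}

The AR(p) characteristic polynomial is P(z) = 1 - 1.276z.
Stationarity requires all roots to lie outside the unit circle, i.e. |z| > 1 for every root.
This is linear in z: 1 + (-1.276) z = 0  =>  z = -1/(-1.276) = 0.783699,  |z| = 0.783699.
Moduli of all roots: 0.7837.
All moduli strictly greater than 1? No.
Verdict: Not stationary.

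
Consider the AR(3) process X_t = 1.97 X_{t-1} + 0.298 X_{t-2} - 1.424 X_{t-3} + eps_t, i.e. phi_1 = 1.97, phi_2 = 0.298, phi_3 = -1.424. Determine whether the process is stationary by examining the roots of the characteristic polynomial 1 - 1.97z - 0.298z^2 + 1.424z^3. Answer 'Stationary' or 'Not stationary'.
\text{Not stationary}

The AR(p) characteristic polynomial is P(z) = 1 - 1.97z - 0.298z^2 + 1.424z^3.
Stationarity requires all roots to lie outside the unit circle, i.e. |z| > 1 for every root.
Degree 3: look for a simple real root z0 first, then factor out (1 - z/z0) and solve the remaining quadratic.
Testing z0 = 0.625: P(0.625) = 1 + (-1.97)(0.625) + (-0.298)(0.625)^2 + (1.424)(0.625)^3
  = 1 + (-1.23125) + (-0.116406) + (0.347656) = 0.  So z_0 = 0.625 is a root, |z_0| = 0.625.
Divide out the factor (1 - 1.6 z) = (1 - z/z0) (since 1/z0 = 1.6):
  P(z) = (1 - 1.6 z)(1 + (-0.37) z + (-0.89) z^2)
  [check: z-coef -0.37 - (1.6) = -1.97; z^2-coef -0.89 - (1.6)(-0.37) = -0.298; z^3-coef -(1.6)(-0.89) = 1.424.]
Remaining roots from the quadratic factor 1 + (-0.37) z + (-0.89) z^2:
  Set 1 + (-0.37) z + (-0.89) z^2 = 0, i.e. a z^2 + b z + c = 0 with a = -0.89, b = -0.37, c = 1.
  Discriminant D = b^2 - 4ac = (-0.37)^2 - 4*(-0.89)*1 = 0.1369 - (-3.56) = 3.6969.
  D >= 0, so the roots are real: z = (-b +/- sqrt(D)) / (2a) = (0.37 +/- 1.922732) / (-1.78).
    z_1 = (0.37 + 1.922732) / (-1.78) = -1.2881,   |z_1| = 1.2881.
    z_2 = (0.37 - 1.922732) / (-1.78) = 0.8723,   |z_2| = 0.8723.
Moduli of all roots: 0.6250, 1.2881, 0.8723.
All moduli strictly greater than 1? No.
Verdict: Not stationary.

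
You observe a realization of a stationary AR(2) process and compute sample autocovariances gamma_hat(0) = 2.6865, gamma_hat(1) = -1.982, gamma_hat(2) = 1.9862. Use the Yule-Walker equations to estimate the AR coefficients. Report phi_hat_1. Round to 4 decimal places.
\hat\phi_{1} = -0.4220

The Yule-Walker equations for an AR(p) process read, in matrix form,
  Gamma_p phi = r_p,   with   (Gamma_p)_{ij} = gamma(|i - j|),
                       (r_p)_i = gamma(i),   i,j = 1..p.
Substitute the sample gammas (Toeplitz matrix and right-hand side of size 2):
  Gamma_p = [[2.6865, -1.982], [-1.982, 2.6865]]
  r_p     = [-1.982, 1.9862]
Written out:
  2.6865 phi_1 - 1.982 phi_2 = -1.982
  -1.982 phi_1 + 2.6865 phi_2 = 1.9862
Solve by Cramer's rule:
  det = gamma(0)^2 - gamma(1)^2 = (2.6865)^2 - (-1.982)^2 = 7.21728225 - 3.928324 = 3.28895825
  phi_hat_1 = [gamma(1) gamma(0) - gamma(1) gamma(2)] / det = [(-1.982)(2.6865) - (-1.982)(1.9862)] / 3.28895825 = -1.3879946 / 3.28895825 = -0.422
  phi_hat_2 = [gamma(0) gamma(2) - gamma(1)^2] / det = [(2.6865)(1.9862) - (-1.982)^2] / 3.28895825 = 1.4076023 / 3.28895825 = 0.428
So phi_hat = [-0.4220, 0.4280].
Therefore phi_hat_1 = -0.4220.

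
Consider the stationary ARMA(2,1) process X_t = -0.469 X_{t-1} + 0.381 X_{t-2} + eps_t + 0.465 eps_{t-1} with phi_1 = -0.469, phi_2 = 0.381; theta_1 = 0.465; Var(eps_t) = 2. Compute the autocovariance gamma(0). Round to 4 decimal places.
\gamma(0) = 2.8101

Multiply the model equation by X_{t-k} and take expectations. With theta_0 = psi_0 = 1 and psi_j the MA(infinity) weights, this gives
  gamma(k) - sum_i phi_i gamma(k-i) = c_k,
  c_k = sigma^2 * sum_{j=k..q} theta_j psi_{j-k}   (c_k = 0 for k > q),
using gamma(-m) = gamma(m).
psi-weights needed (psi_j = theta_j + sum_i phi_i psi_{j-i}):
  psi_1 = theta_1 + phi_1 = 0.465 + (-0.469) = -0.004
Right-hand sides:
  c_0 = sigma^2 (1 + theta_1 psi_1) = 2 * (1 + (0.465)(-0.004)) = 2 * 0.99814 = 1.99628
  c_1 = sigma^2 theta_1 = 2 * (0.465) = 0.93
  c_2 = 0
Equations for k = 0, 1, 2 (AR order 2, c_2 = 0):
  (E0) gamma(0) = phi_1 gamma(1) + phi_2 gamma(2) + c_0
  (E1) gamma(1) = phi_1 gamma(0) + phi_2 gamma(1) + c_1
  (E2) gamma(2) = phi_1 gamma(1) + phi_2 gamma(0)
From (E1): gamma(1) = A gamma(0) + B with
  A = phi_1 / (1 - phi_2) = -0.469 / 0.619 = -0.757674,   B = c_1 / (1 - phi_2) = 0.93 / 0.619 = 1.502423.
Insert (E2) into (E0): gamma(0) (1 - phi_2^2) = phi_1 (1 + phi_2) gamma(1) + c_0.
  phi_1 (1 + phi_2) = (-0.469)(1.381) = -0.647689,   1 - phi_2^2 = 0.854839.
Replace gamma(1) by A gamma(0) + B and collect gamma(0):
  gamma(0) [0.854839 - (-0.647689)(-0.757674)] = (-0.647689)(1.502423) + 1.99628
  gamma(0) * 0.364102 = 1.023177
  gamma(0) = 1.023177 / 0.364102 = 2.810138.
Therefore gamma(0) = 2.8101 (to 4 decimal places).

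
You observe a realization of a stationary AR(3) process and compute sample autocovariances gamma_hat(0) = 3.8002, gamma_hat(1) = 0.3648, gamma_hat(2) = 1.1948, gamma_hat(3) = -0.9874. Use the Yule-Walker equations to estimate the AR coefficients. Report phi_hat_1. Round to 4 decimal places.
\hat\phi_{1} = 0.1730

The Yule-Walker equations for an AR(p) process read, in matrix form,
  Gamma_p phi = r_p,   with   (Gamma_p)_{ij} = gamma(|i - j|),
                       (r_p)_i = gamma(i),   i,j = 1..p.
Substitute the sample gammas (Toeplitz matrix and right-hand side of size 3):
  Gamma_p = [[3.8002, 0.3648, 1.1948], [0.3648, 3.8002, 0.3648], [1.1948, 0.3648, 3.8002]]
  r_p     = [0.3648, 1.1948, -0.9874]
Written out (R1..R3):
  (R1) 3.8002 phi_1 + 0.3648 phi_2 + 1.1948 phi_3 = 0.3648
  (R2) 0.3648 phi_1 + 3.8002 phi_2 + 0.3648 phi_3 = 1.1948
  (R3) 1.1948 phi_1 + 0.3648 phi_2 + 3.8002 phi_3 = -0.9874
Gaussian elimination:
  R2 <- R2 - (0.3648/3.8002) R1 = R2 - (0.095995) R1:  3.765181 phi_2 + 0.250105 phi_3 = 1.159781
  R3 <- R3 - (1.1948/3.8002) R1 = R3 - (0.314405) R1:  0.250105 phi_2 + 3.424549 phi_3 = -1.102095
  R3 <- R3 - (0.250105/3.765181) R2 = R3 - (0.066426) R2:  3.407936 phi_3 = -1.179134
Back-substitution:
  phi_hat_3 = -1.179134 / 3.407936 = -0.345997
  phi_hat_2 = (1.159781 - (0.250105)(-0.345997)) / 3.765181 = 0.331011
  phi_hat_1 = (0.3648 - (0.3648)(0.331011) - (1.1948)(-0.345997)) / 3.8002 = 0.173002
So phi_hat = [0.1730, 0.3310, -0.3460].
Therefore phi_hat_1 = 0.1730.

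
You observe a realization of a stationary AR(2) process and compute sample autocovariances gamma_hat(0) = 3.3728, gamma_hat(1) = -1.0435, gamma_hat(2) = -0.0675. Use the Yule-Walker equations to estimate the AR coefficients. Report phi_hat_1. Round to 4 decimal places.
\hat\phi_{1} = -0.3490

The Yule-Walker equations for an AR(p) process read, in matrix form,
  Gamma_p phi = r_p,   with   (Gamma_p)_{ij} = gamma(|i - j|),
                       (r_p)_i = gamma(i),   i,j = 1..p.
Substitute the sample gammas (Toeplitz matrix and right-hand side of size 2):
  Gamma_p = [[3.3728, -1.0435], [-1.0435, 3.3728]]
  r_p     = [-1.0435, -0.0675]
Written out:
  3.3728 phi_1 - 1.0435 phi_2 = -1.0435
  -1.0435 phi_1 + 3.3728 phi_2 = -0.0675
Solve by Cramer's rule:
  det = gamma(0)^2 - gamma(1)^2 = (3.3728)^2 - (-1.0435)^2 = 11.37577984 - 1.08889225 = 10.28688759
  phi_hat_1 = [gamma(1) gamma(0) - gamma(1) gamma(2)] / det = [(-1.0435)(3.3728) - (-1.0435)(-0.0675)] / 10.28688759 = -3.58995305 / 10.28688759 = -0.349
  phi_hat_2 = [gamma(0) gamma(2) - gamma(1)^2] / det = [(3.3728)(-0.0675) - (-1.0435)^2] / 10.28688759 = -1.31655625 / 10.28688759 = -0.128
So phi_hat = [-0.3490, -0.1280].
Therefore phi_hat_1 = -0.3490.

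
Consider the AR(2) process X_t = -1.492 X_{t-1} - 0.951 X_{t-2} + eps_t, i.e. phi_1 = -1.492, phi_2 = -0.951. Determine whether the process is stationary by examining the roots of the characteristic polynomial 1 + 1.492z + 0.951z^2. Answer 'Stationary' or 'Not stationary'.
\text{Stationary}

The AR(p) characteristic polynomial is P(z) = 1 + 1.492z + 0.951z^2.
Stationarity requires all roots to lie outside the unit circle, i.e. |z| > 1 for every root.
Set 1 + (1.492) z + (0.951) z^2 = 0, i.e. a z^2 + b z + c = 0 with a = 0.951, b = 1.492, c = 1.
Discriminant D = b^2 - 4ac = (1.492)^2 - 4*(0.951)*1 = 2.226064 - (3.804) = -1.577936.
D < 0, so the roots are the complex-conjugate pair z = (-b +/- i sqrt(-D)) / (2a) = -0.7844 +/- 0.6604i.
For a conjugate pair |z|^2 = z * conj(z) = (product of roots) = c/a = 1/(0.951) = 1.051525, so |z| = sqrt(1.051525) = 1.0254 for both roots.
Moduli of all roots: 1.0254, 1.0254.
All moduli strictly greater than 1? Yes.
Verdict: Stationary.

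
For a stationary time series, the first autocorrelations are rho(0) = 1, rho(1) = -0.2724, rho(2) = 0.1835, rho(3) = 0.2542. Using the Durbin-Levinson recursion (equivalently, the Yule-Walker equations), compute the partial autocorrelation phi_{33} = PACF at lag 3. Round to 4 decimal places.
\phi_{33} = 0.3620

The PACF at lag k is phi_{kk}, the last component of the solution
to the Yule-Walker system G_k phi = r_k where
  (G_k)_{ij} = rho(|i - j|), (r_k)_i = rho(i), i,j = 1..k.
Equivalently, Durbin-Levinson gives phi_{kk} iteratively:
  phi_{11} = rho(1)
  phi_{kk} = [rho(k) - sum_{j=1..k-1} phi_{k-1,j} rho(k-j)]
            / [1 - sum_{j=1..k-1} phi_{k-1,j} rho(j)],
  phi_{k,j} = phi_{k-1,j} - phi_{kk} phi_{k-1,k-j},  j = 1..k-1.
Step k = 1:
  phi_11 = rho(1) = -0.2724.
Step k = 2:
  phi_22 = [rho(2) - phi_11 rho(1)] / [1 - phi_11 rho(1)] = [0.1835 - (-0.2724)(-0.2724)] / [1 - (-0.2724)(-0.2724)]
         = 0.10929824 / 0.92579824 = 0.118058.
  Update: phi_21 = phi_11 - phi_22 phi_11 = -0.2724 - (0.118058)(-0.2724) = -0.240241.
Step k = 3:
  phi_33 = [rho(3) - phi_21 rho(2) - phi_22 rho(1)] / [1 - phi_21 rho(1) - phi_22 rho(2)]
    numerator   = 0.2542 - (-0.240241)(0.1835) - (0.118058)(-0.2724) = 0.33044331
    denominator = 1 - (-0.240241)(-0.2724) - (0.118058)(0.1835) = 0.91289467
  phi_33 = 0.33044331 / 0.91289467 = 0.362.
Therefore phi_{33} = 0.3620.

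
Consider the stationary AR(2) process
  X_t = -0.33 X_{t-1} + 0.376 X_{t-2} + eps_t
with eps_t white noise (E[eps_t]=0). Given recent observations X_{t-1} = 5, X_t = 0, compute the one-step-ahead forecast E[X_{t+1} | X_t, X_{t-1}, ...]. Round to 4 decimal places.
E[X_{t+1} \mid \mathcal F_t] = 1.8800

For an AR(p) model X_t = c + sum_i phi_i X_{t-i} + eps_t, the
one-step-ahead conditional mean is
  E[X_{t+1} | X_t, ...] = c + sum_i phi_i X_{t+1-i}.
Substitute known values:
  E[X_{t+1} | ...] = (-0.33) * (0) + (0.376) * (5)
                   = 1.8800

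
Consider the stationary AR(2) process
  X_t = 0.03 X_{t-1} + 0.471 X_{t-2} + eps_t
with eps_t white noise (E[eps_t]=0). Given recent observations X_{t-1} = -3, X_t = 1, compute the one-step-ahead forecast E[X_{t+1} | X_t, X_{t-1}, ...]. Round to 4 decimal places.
E[X_{t+1} \mid \mathcal F_t] = -1.3830

For an AR(p) model X_t = c + sum_i phi_i X_{t-i} + eps_t, the
one-step-ahead conditional mean is
  E[X_{t+1} | X_t, ...] = c + sum_i phi_i X_{t+1-i}.
Substitute known values:
  E[X_{t+1} | ...] = (0.03) * (1) + (0.471) * (-3)
                   = -1.3830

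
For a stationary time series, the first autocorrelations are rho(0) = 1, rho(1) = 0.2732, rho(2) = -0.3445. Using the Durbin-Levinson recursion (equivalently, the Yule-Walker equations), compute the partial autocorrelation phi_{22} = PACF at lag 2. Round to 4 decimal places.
\phi_{22} = -0.4529

The PACF at lag k is phi_{kk}, the last component of the solution
to the Yule-Walker system G_k phi = r_k where
  (G_k)_{ij} = rho(|i - j|), (r_k)_i = rho(i), i,j = 1..k.
Equivalently, Durbin-Levinson gives phi_{kk} iteratively:
  phi_{11} = rho(1)
  phi_{kk} = [rho(k) - sum_{j=1..k-1} phi_{k-1,j} rho(k-j)]
            / [1 - sum_{j=1..k-1} phi_{k-1,j} rho(j)],
  phi_{k,j} = phi_{k-1,j} - phi_{kk} phi_{k-1,k-j},  j = 1..k-1.
Step k = 1:
  phi_11 = rho(1) = 0.2732.
Step k = 2:
  phi_22 = [rho(2) - phi_11 rho(1)] / [1 - phi_11 rho(1)] = [-0.3445 - (0.2732)(0.2732)] / [1 - (0.2732)(0.2732)]
         = -0.41913824 / 0.92536176 = -0.4529.
Therefore phi_{22} = -0.4529.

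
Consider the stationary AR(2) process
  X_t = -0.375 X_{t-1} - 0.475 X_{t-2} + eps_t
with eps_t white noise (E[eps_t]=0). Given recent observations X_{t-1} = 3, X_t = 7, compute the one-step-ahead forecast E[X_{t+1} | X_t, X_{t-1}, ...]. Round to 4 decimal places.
E[X_{t+1} \mid \mathcal F_t] = -4.0500

For an AR(p) model X_t = c + sum_i phi_i X_{t-i} + eps_t, the
one-step-ahead conditional mean is
  E[X_{t+1} | X_t, ...] = c + sum_i phi_i X_{t+1-i}.
Substitute known values:
  E[X_{t+1} | ...] = (-0.375) * (7) + (-0.475) * (3)
                   = -4.0500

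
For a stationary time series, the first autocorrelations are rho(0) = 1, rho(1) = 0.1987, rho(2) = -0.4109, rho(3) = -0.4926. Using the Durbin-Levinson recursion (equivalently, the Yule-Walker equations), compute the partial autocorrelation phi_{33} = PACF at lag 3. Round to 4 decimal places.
\phi_{33} = -0.3730

The PACF at lag k is phi_{kk}, the last component of the solution
to the Yule-Walker system G_k phi = r_k where
  (G_k)_{ij} = rho(|i - j|), (r_k)_i = rho(i), i,j = 1..k.
Equivalently, Durbin-Levinson gives phi_{kk} iteratively:
  phi_{11} = rho(1)
  phi_{kk} = [rho(k) - sum_{j=1..k-1} phi_{k-1,j} rho(k-j)]
            / [1 - sum_{j=1..k-1} phi_{k-1,j} rho(j)],
  phi_{k,j} = phi_{k-1,j} - phi_{kk} phi_{k-1,k-j},  j = 1..k-1.
Step k = 1:
  phi_11 = rho(1) = 0.1987.
Step k = 2:
  phi_22 = [rho(2) - phi_11 rho(1)] / [1 - phi_11 rho(1)] = [-0.4109 - (0.1987)(0.1987)] / [1 - (0.1987)(0.1987)]
         = -0.45038169 / 0.96051831 = -0.468894.
  Update: phi_21 = phi_11 - phi_22 phi_11 = 0.1987 - (-0.468894)(0.1987) = 0.291869.
Step k = 3:
  phi_33 = [rho(3) - phi_21 rho(2) - phi_22 rho(1)] / [1 - phi_21 rho(1) - phi_22 rho(2)]
    numerator   = -0.4926 - (0.291869)(-0.4109) - (-0.468894)(0.1987) = -0.27950157
    denominator = 1 - (0.291869)(0.1987) - (-0.468894)(-0.4109) = 0.74933684
  phi_33 = -0.27950157 / 0.74933684 = -0.373.
Therefore phi_{33} = -0.3730.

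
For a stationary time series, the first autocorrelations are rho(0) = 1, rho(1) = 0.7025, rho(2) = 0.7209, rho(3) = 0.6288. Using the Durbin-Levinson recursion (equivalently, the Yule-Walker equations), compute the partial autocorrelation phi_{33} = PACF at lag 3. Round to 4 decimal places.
\phi_{33} = 0.0849

The PACF at lag k is phi_{kk}, the last component of the solution
to the Yule-Walker system G_k phi = r_k where
  (G_k)_{ij} = rho(|i - j|), (r_k)_i = rho(i), i,j = 1..k.
Equivalently, Durbin-Levinson gives phi_{kk} iteratively:
  phi_{11} = rho(1)
  phi_{kk} = [rho(k) - sum_{j=1..k-1} phi_{k-1,j} rho(k-j)]
            / [1 - sum_{j=1..k-1} phi_{k-1,j} rho(j)],
  phi_{k,j} = phi_{k-1,j} - phi_{kk} phi_{k-1,k-j},  j = 1..k-1.
Step k = 1:
  phi_11 = rho(1) = 0.7025.
Step k = 2:
  phi_22 = [rho(2) - phi_11 rho(1)] / [1 - phi_11 rho(1)] = [0.7209 - (0.7025)(0.7025)] / [1 - (0.7025)(0.7025)]
         = 0.22739375 / 0.50649375 = 0.448957.
  Update: phi_21 = phi_11 - phi_22 phi_11 = 0.7025 - (0.448957)(0.7025) = 0.387108.
Step k = 3:
  phi_33 = [rho(3) - phi_21 rho(2) - phi_22 rho(1)] / [1 - phi_21 rho(1) - phi_22 rho(2)]
    numerator   = 0.6288 - (0.387108)(0.7209) - (0.448957)(0.7025) = 0.03434182
    denominator = 1 - (0.387108)(0.7025) - (0.448957)(0.7209) = 0.40440381
  phi_33 = 0.03434182 / 0.40440381 = 0.0849.
Therefore phi_{33} = 0.0849.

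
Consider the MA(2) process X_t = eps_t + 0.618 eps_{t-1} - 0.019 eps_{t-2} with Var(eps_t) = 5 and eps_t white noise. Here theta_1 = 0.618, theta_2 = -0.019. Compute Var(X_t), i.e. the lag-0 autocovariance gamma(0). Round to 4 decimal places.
\gamma(0) = 6.9114

For an MA(q) process X_t = eps_t + sum_i theta_i eps_{t-i} with
Var(eps_t) = sigma^2, the variance is
  gamma(0) = sigma^2 * (1 + sum_i theta_i^2).
  sum_i theta_i^2 = (0.618)^2 + (-0.019)^2 = 0.381924 + 0.000361 = 0.382285.
  gamma(0) = 5 * (1 + 0.382285) = 5 * 1.382285 = 6.911425, which rounds to 6.9114.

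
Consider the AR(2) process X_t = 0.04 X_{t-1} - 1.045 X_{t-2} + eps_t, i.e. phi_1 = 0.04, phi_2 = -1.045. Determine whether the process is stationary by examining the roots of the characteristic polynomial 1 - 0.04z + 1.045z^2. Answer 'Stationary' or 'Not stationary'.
\text{Not stationary}

The AR(p) characteristic polynomial is P(z) = 1 - 0.04z + 1.045z^2.
Stationarity requires all roots to lie outside the unit circle, i.e. |z| > 1 for every root.
Set 1 + (-0.04) z + (1.045) z^2 = 0, i.e. a z^2 + b z + c = 0 with a = 1.045, b = -0.04, c = 1.
Discriminant D = b^2 - 4ac = (-0.04)^2 - 4*(1.045)*1 = 0.0016 - (4.18) = -4.1784.
D < 0, so the roots are the complex-conjugate pair z = (-b +/- i sqrt(-D)) / (2a) = 0.0191 +/- 0.978i.
For a conjugate pair |z|^2 = z * conj(z) = (product of roots) = c/a = 1/(1.045) = 0.956938, so |z| = sqrt(0.956938) = 0.9782 for both roots.
Moduli of all roots: 0.9782, 0.9782.
All moduli strictly greater than 1? No.
Verdict: Not stationary.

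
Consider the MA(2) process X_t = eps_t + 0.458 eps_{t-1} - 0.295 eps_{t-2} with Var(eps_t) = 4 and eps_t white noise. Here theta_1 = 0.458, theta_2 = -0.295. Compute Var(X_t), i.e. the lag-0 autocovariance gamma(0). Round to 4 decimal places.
\gamma(0) = 5.1872

For an MA(q) process X_t = eps_t + sum_i theta_i eps_{t-i} with
Var(eps_t) = sigma^2, the variance is
  gamma(0) = sigma^2 * (1 + sum_i theta_i^2).
  sum_i theta_i^2 = (0.458)^2 + (-0.295)^2 = 0.209764 + 0.087025 = 0.296789.
  gamma(0) = 4 * (1 + 0.296789) = 4 * 1.296789 = 5.187156, which rounds to 5.1872.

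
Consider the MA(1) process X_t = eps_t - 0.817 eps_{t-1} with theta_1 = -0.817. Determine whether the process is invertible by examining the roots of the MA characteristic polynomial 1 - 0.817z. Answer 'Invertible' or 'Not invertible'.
\text{Invertible}

The MA(q) characteristic polynomial is P(z) = 1 - 0.817z.
Invertibility requires all roots to lie outside the unit circle, i.e. |z| > 1 for every root.
This is linear in z: 1 + (-0.817) z = 0  =>  z = -1/(-0.817) = 1.22399,  |z| = 1.22399.
Moduli of all roots: 1.2240.
All moduli strictly greater than 1? Yes.
Verdict: Invertible.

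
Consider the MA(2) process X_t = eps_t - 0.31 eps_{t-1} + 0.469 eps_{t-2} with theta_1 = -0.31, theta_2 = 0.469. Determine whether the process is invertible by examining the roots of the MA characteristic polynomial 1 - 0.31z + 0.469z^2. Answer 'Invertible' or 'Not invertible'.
\text{Invertible}

The MA(q) characteristic polynomial is P(z) = 1 - 0.31z + 0.469z^2.
Invertibility requires all roots to lie outside the unit circle, i.e. |z| > 1 for every root.
Set 1 + (-0.31) z + (0.469) z^2 = 0, i.e. a z^2 + b z + c = 0 with a = 0.469, b = -0.31, c = 1.
Discriminant D = b^2 - 4ac = (-0.31)^2 - 4*(0.469)*1 = 0.0961 - (1.876) = -1.7799.
D < 0, so the roots are the complex-conjugate pair z = (-b +/- i sqrt(-D)) / (2a) = 0.3305 +/- 1.4223i.
For a conjugate pair |z|^2 = z * conj(z) = (product of roots) = c/a = 1/(0.469) = 2.132196, so |z| = sqrt(2.132196) = 1.4602 for both roots.
Moduli of all roots: 1.4602, 1.4602.
All moduli strictly greater than 1? Yes.
Verdict: Invertible.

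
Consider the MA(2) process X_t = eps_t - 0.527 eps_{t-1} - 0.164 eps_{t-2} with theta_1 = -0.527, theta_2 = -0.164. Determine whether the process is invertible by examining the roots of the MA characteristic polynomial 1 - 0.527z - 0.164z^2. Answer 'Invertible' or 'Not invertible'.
\text{Invertible}

The MA(q) characteristic polynomial is P(z) = 1 - 0.527z - 0.164z^2.
Invertibility requires all roots to lie outside the unit circle, i.e. |z| > 1 for every root.
Set 1 + (-0.527) z + (-0.164) z^2 = 0, i.e. a z^2 + b z + c = 0 with a = -0.164, b = -0.527, c = 1.
Discriminant D = b^2 - 4ac = (-0.527)^2 - 4*(-0.164)*1 = 0.277729 - (-0.656) = 0.933729.
D >= 0, so the roots are real: z = (-b +/- sqrt(D)) / (2a) = (0.527 +/- 0.966297) / (-0.328).
  z_1 = (0.527 + 0.966297) / (-0.328) = -4.5527,   |z_1| = 4.5527.
  z_2 = (0.527 - 0.966297) / (-0.328) = 1.3393,   |z_2| = 1.3393.
Moduli of all roots: 4.5527, 1.3393.
All moduli strictly greater than 1? Yes.
Verdict: Invertible.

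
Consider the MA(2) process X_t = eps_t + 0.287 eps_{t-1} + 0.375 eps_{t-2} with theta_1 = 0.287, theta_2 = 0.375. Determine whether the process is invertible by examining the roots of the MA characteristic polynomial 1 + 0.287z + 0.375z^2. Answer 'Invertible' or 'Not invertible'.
\text{Invertible}

The MA(q) characteristic polynomial is P(z) = 1 + 0.287z + 0.375z^2.
Invertibility requires all roots to lie outside the unit circle, i.e. |z| > 1 for every root.
Set 1 + (0.287) z + (0.375) z^2 = 0, i.e. a z^2 + b z + c = 0 with a = 0.375, b = 0.287, c = 1.
Discriminant D = b^2 - 4ac = (0.287)^2 - 4*(0.375)*1 = 0.082369 - (1.5) = -1.417631.
D < 0, so the roots are the complex-conjugate pair z = (-b +/- i sqrt(-D)) / (2a) = -0.3827 +/- 1.5875i.
For a conjugate pair |z|^2 = z * conj(z) = (product of roots) = c/a = 1/(0.375) = 2.666667, so |z| = sqrt(2.666667) = 1.633 for both roots.
Moduli of all roots: 1.6330, 1.6330.
All moduli strictly greater than 1? Yes.
Verdict: Invertible.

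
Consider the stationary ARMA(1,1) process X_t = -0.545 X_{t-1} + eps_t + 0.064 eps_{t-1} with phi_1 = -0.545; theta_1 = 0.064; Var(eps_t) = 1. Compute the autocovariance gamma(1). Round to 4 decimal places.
\gamma(1) = -0.6604

Multiply the model equation by X_{t-k} and take expectations. With theta_0 = psi_0 = 1 and psi_j the MA(infinity) weights, this gives
  gamma(k) - sum_i phi_i gamma(k-i) = c_k,
  c_k = sigma^2 * sum_{j=k..q} theta_j psi_{j-k}   (c_k = 0 for k > q),
using gamma(-m) = gamma(m).
psi-weights needed (psi_j = theta_j + sum_i phi_i psi_{j-i}):
  psi_1 = theta_1 + phi_1 = 0.064 + (-0.545) = -0.481
Right-hand sides:
  c_0 = sigma^2 (1 + theta_1 psi_1) = 1 * (1 + (0.064)(-0.481)) = 1 * 0.969216 = 0.969216
  c_1 = sigma^2 theta_1 = 1 * (0.064) = 0.064
  c_2 = 0
Equations for k = 0 and k = 1 (AR order 1):
  gamma(0) = phi_1 gamma(1) + c_0
  gamma(1) = phi_1 gamma(0) + c_1
Substituting the second into the first: gamma(0) (1 - phi_1^2) = c_0 + phi_1 c_1, so
  gamma(0) = (c_0 + phi_1 c_1) / (1 - phi_1^2) = (0.969216 + (-0.545)(0.064)) / (1 - (-0.545)^2) = 0.934336 / 0.702975 = 1.329117.
  gamma(1) = phi_1 gamma(0) + c_1 = (-0.545)(1.329117) + (0.064) = -0.660369.
Therefore gamma(1) = -0.6604 (to 4 decimal places).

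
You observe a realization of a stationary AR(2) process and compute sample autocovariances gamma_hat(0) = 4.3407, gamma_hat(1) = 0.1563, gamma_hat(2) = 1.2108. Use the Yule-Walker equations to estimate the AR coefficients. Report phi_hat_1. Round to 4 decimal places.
\hat\phi_{1} = 0.0260

The Yule-Walker equations for an AR(p) process read, in matrix form,
  Gamma_p phi = r_p,   with   (Gamma_p)_{ij} = gamma(|i - j|),
                       (r_p)_i = gamma(i),   i,j = 1..p.
Substitute the sample gammas (Toeplitz matrix and right-hand side of size 2):
  Gamma_p = [[4.3407, 0.1563], [0.1563, 4.3407]]
  r_p     = [0.1563, 1.2108]
Written out:
  4.3407 phi_1 + 0.1563 phi_2 = 0.1563
  0.1563 phi_1 + 4.3407 phi_2 = 1.2108
Solve by Cramer's rule:
  det = gamma(0)^2 - gamma(1)^2 = (4.3407)^2 - (0.1563)^2 = 18.84167649 - 0.02442969 = 18.8172468
  phi_hat_1 = [gamma(1) gamma(0) - gamma(1) gamma(2)] / det = [(0.1563)(4.3407) - (0.1563)(1.2108)] / 18.8172468 = 0.48920337 / 18.8172468 = 0.026
  phi_hat_2 = [gamma(0) gamma(2) - gamma(1)^2] / det = [(4.3407)(1.2108) - (0.1563)^2] / 18.8172468 = 5.23128987 / 18.8172468 = 0.278
So phi_hat = [0.0260, 0.2780].
Therefore phi_hat_1 = 0.0260.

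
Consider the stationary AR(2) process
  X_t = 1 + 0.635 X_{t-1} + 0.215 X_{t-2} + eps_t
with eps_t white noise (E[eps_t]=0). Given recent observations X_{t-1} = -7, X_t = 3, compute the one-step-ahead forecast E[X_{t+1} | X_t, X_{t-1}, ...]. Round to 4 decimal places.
E[X_{t+1} \mid \mathcal F_t] = 1.4000

For an AR(p) model X_t = c + sum_i phi_i X_{t-i} + eps_t, the
one-step-ahead conditional mean is
  E[X_{t+1} | X_t, ...] = c + sum_i phi_i X_{t+1-i}.
Substitute known values:
  E[X_{t+1} | ...] = 1 + (0.635) * (3) + (0.215) * (-7)
                   = 1.4000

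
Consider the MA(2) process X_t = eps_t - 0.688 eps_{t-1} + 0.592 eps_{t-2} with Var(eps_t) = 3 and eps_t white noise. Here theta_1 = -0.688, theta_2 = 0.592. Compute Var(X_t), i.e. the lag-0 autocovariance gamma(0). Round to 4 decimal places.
\gamma(0) = 5.4714

For an MA(q) process X_t = eps_t + sum_i theta_i eps_{t-i} with
Var(eps_t) = sigma^2, the variance is
  gamma(0) = sigma^2 * (1 + sum_i theta_i^2).
  sum_i theta_i^2 = (-0.688)^2 + (0.592)^2 = 0.473344 + 0.350464 = 0.823808.
  gamma(0) = 3 * (1 + 0.823808) = 3 * 1.823808 = 5.471424, which rounds to 5.4714.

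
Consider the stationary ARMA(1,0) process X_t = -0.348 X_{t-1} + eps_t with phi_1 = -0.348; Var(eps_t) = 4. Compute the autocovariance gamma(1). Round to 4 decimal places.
\gamma(1) = -1.5838

Multiply the model equation by X_{t-k} and take expectations. With theta_0 = psi_0 = 1 and psi_j the MA(infinity) weights, this gives
  gamma(k) - sum_i phi_i gamma(k-i) = c_k,
  c_k = sigma^2 * sum_{j=k..q} theta_j psi_{j-k}   (c_k = 0 for k > q),
using gamma(-m) = gamma(m).
Pure AR (q = 0): c_0 = sigma^2 = 4, c_k = 0 for k >= 1.
Equations for k = 0 and k = 1 (AR order 1):
  gamma(0) = phi_1 gamma(1) + c_0
  gamma(1) = phi_1 gamma(0) + c_1
Substituting the second into the first: gamma(0) (1 - phi_1^2) = c_0 + phi_1 c_1, so
  gamma(0) = c_0 / (1 - phi_1^2) = 4 / (1 - (-0.348)^2) = 4 / 0.878896 = 4.551164.
  gamma(1) = phi_1 gamma(0) = (-0.348)(4.551164) = -1.583805.
Therefore gamma(1) = -1.5838 (to 4 decimal places).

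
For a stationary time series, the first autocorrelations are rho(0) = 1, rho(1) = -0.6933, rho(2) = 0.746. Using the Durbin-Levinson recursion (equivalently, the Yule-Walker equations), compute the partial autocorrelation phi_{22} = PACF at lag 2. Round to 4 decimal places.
\phi_{22} = 0.5109

The PACF at lag k is phi_{kk}, the last component of the solution
to the Yule-Walker system G_k phi = r_k where
  (G_k)_{ij} = rho(|i - j|), (r_k)_i = rho(i), i,j = 1..k.
Equivalently, Durbin-Levinson gives phi_{kk} iteratively:
  phi_{11} = rho(1)
  phi_{kk} = [rho(k) - sum_{j=1..k-1} phi_{k-1,j} rho(k-j)]
            / [1 - sum_{j=1..k-1} phi_{k-1,j} rho(j)],
  phi_{k,j} = phi_{k-1,j} - phi_{kk} phi_{k-1,k-j},  j = 1..k-1.
Step k = 1:
  phi_11 = rho(1) = -0.6933.
Step k = 2:
  phi_22 = [rho(2) - phi_11 rho(1)] / [1 - phi_11 rho(1)] = [0.746 - (-0.6933)(-0.6933)] / [1 - (-0.6933)(-0.6933)]
         = 0.26533511 / 0.51933511 = 0.5109.
Therefore phi_{22} = 0.5109.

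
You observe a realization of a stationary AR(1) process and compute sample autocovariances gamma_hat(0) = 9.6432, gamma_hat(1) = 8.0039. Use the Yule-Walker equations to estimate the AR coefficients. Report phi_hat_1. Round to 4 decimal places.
\hat\phi_{1} = 0.8300

The Yule-Walker equations for an AR(p) process read, in matrix form,
  Gamma_p phi = r_p,   with   (Gamma_p)_{ij} = gamma(|i - j|),
                       (r_p)_i = gamma(i),   i,j = 1..p.
Substitute the sample gammas (Toeplitz matrix and right-hand side of size 1):
  Gamma_p = [[9.6432]]
  r_p     = [8.0039]
With p = 1 this is the single equation gamma(0) phi_1 = gamma(1):
  phi_hat_1 = gamma(1) / gamma(0) = 8.0039 / 9.6432 = 0.8300.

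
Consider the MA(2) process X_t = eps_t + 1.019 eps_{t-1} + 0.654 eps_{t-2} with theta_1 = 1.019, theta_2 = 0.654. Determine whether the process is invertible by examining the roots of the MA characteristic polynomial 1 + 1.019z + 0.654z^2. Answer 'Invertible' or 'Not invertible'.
\text{Invertible}

The MA(q) characteristic polynomial is P(z) = 1 + 1.019z + 0.654z^2.
Invertibility requires all roots to lie outside the unit circle, i.e. |z| > 1 for every root.
Set 1 + (1.019) z + (0.654) z^2 = 0, i.e. a z^2 + b z + c = 0 with a = 0.654, b = 1.019, c = 1.
Discriminant D = b^2 - 4ac = (1.019)^2 - 4*(0.654)*1 = 1.038361 - (2.616) = -1.577639.
D < 0, so the roots are the complex-conjugate pair z = (-b +/- i sqrt(-D)) / (2a) = -0.7791 +/- 0.9603i.
For a conjugate pair |z|^2 = z * conj(z) = (product of roots) = c/a = 1/(0.654) = 1.529052, so |z| = sqrt(1.529052) = 1.2365 for both roots.
Moduli of all roots: 1.2365, 1.2365.
All moduli strictly greater than 1? Yes.
Verdict: Invertible.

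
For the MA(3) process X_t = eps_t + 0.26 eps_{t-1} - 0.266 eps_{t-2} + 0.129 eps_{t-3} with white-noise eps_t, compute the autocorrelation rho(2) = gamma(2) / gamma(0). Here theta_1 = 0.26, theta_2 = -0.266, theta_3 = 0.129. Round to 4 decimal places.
\rho(2) = -0.2013

For an MA(q) process with theta_0 = 1, the autocovariance is
  gamma(k) = sigma^2 * sum_{i=0..q-k} theta_i * theta_{i+k},
and rho(k) = gamma(k) / gamma(0). Sigma^2 cancels.
  numerator   = (1)*(-0.266) + (0.26)*(0.129) = -0.23246.
  denominator = (1)^2 + (0.26)^2 + (-0.266)^2 + (0.129)^2 = 1.154997.
  rho(2) = -0.23246 / 1.154997 = -0.2013.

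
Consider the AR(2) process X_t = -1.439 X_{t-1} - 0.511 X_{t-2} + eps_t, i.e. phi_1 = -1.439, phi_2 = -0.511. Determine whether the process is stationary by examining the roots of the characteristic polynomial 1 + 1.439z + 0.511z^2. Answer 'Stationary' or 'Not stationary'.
\text{Stationary}

The AR(p) characteristic polynomial is P(z) = 1 + 1.439z + 0.511z^2.
Stationarity requires all roots to lie outside the unit circle, i.e. |z| > 1 for every root.
Set 1 + (1.439) z + (0.511) z^2 = 0, i.e. a z^2 + b z + c = 0 with a = 0.511, b = 1.439, c = 1.
Discriminant D = b^2 - 4ac = (1.439)^2 - 4*(0.511)*1 = 2.070721 - (2.044) = 0.026721.
D >= 0, so the roots are real: z = (-b +/- sqrt(D)) / (2a) = (-1.439 +/- 0.163466) / (1.022).
  z_1 = (-1.439 + 0.163466) / (1.022) = -1.2481,   |z_1| = 1.2481.
  z_2 = (-1.439 - 0.163466) / (1.022) = -1.568,   |z_2| = 1.568.
Moduli of all roots: 1.2481, 1.5680.
All moduli strictly greater than 1? Yes.
Verdict: Stationary.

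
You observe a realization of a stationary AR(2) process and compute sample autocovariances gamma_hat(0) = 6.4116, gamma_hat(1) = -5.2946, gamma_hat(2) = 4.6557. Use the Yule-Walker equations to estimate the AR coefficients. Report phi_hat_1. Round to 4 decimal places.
\hat\phi_{1} = -0.7110

The Yule-Walker equations for an AR(p) process read, in matrix form,
  Gamma_p phi = r_p,   with   (Gamma_p)_{ij} = gamma(|i - j|),
                       (r_p)_i = gamma(i),   i,j = 1..p.
Substitute the sample gammas (Toeplitz matrix and right-hand side of size 2):
  Gamma_p = [[6.4116, -5.2946], [-5.2946, 6.4116]]
  r_p     = [-5.2946, 4.6557]
Written out:
  6.4116 phi_1 - 5.2946 phi_2 = -5.2946
  -5.2946 phi_1 + 6.4116 phi_2 = 4.6557
Solve by Cramer's rule:
  det = gamma(0)^2 - gamma(1)^2 = (6.4116)^2 - (-5.2946)^2 = 41.10861456 - 28.03278916 = 13.0758254
  phi_hat_1 = [gamma(1) gamma(0) - gamma(1) gamma(2)] / det = [(-5.2946)(6.4116) - (-5.2946)(4.6557)] / 13.0758254 = -9.29678814 / 13.0758254 = -0.711
  phi_hat_2 = [gamma(0) gamma(2) - gamma(1)^2] / det = [(6.4116)(4.6557) - (-5.2946)^2] / 13.0758254 = 1.81769696 / 13.0758254 = 0.139
So phi_hat = [-0.7110, 0.1390].
Therefore phi_hat_1 = -0.7110.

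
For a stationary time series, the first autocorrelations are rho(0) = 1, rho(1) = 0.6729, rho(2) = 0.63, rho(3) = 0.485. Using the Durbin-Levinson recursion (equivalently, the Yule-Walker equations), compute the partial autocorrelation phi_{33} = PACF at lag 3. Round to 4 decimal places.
\phi_{33} = -0.0399

The PACF at lag k is phi_{kk}, the last component of the solution
to the Yule-Walker system G_k phi = r_k where
  (G_k)_{ij} = rho(|i - j|), (r_k)_i = rho(i), i,j = 1..k.
Equivalently, Durbin-Levinson gives phi_{kk} iteratively:
  phi_{11} = rho(1)
  phi_{kk} = [rho(k) - sum_{j=1..k-1} phi_{k-1,j} rho(k-j)]
            / [1 - sum_{j=1..k-1} phi_{k-1,j} rho(j)],
  phi_{k,j} = phi_{k-1,j} - phi_{kk} phi_{k-1,k-j},  j = 1..k-1.
Step k = 1:
  phi_11 = rho(1) = 0.6729.
Step k = 2:
  phi_22 = [rho(2) - phi_11 rho(1)] / [1 - phi_11 rho(1)] = [0.63 - (0.6729)(0.6729)] / [1 - (0.6729)(0.6729)]
         = 0.17720559 / 0.54720559 = 0.323837.
  Update: phi_21 = phi_11 - phi_22 phi_11 = 0.6729 - (0.323837)(0.6729) = 0.45499.
Step k = 3:
  phi_33 = [rho(3) - phi_21 rho(2) - phi_22 rho(1)] / [1 - phi_21 rho(1) - phi_22 rho(2)]
    numerator   = 0.485 - (0.45499)(0.63) - (0.323837)(0.6729) = -0.01955375
    denominator = 1 - (0.45499)(0.6729) - (0.323837)(0.63) = 0.48981981
  phi_33 = -0.01955375 / 0.48981981 = -0.0399.
Therefore phi_{33} = -0.0399.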